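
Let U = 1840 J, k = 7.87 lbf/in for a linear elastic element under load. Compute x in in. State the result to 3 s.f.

Solving U = ½k·x² for x: x = √(2U/k).
U = 1840 J; k = 7.87 lbf/in = 1378 N/m.
x = 1.634 m
1.634 m × (1 in / 0.02540 m) = 64.33 in

64.3 in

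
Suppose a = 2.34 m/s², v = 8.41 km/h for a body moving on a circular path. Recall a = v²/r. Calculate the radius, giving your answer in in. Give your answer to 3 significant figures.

91.8 in

Rearranging a = v²/r for r: r = v²/a.
a = 2.34 m/s²; v = 8.41 km/h = 2.336 m/s.
r = 2.332 m
2.332 m × (1 in / 0.02540 m) = 91.82 in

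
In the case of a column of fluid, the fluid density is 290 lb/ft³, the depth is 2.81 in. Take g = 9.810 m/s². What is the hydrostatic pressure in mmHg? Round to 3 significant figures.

Directly: P = ρgh.
ρ = 290 lb/ft³ = 4645 kg/m³; h = 2.81 in = 0.07137 m; g = 9.810 m/s².
P = 3253 Pa
3253 Pa × (1 mmHg / 133.3 Pa) = 24.40 mmHg

24.4 mmHg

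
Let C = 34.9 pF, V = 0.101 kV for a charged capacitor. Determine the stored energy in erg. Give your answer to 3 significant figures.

Directly: E = ½CV².
C = 34.9 pF = 3.490×10^-11 F; V = 0.101 kV = 101.0 V.
E = 1.780×10^-7 J  (the unit combination reduces to kg·m²/s² = J)
1.780×10^-7 J × (1 erg / 1.000×10^-7 J) = 1.780 erg

1.78 erg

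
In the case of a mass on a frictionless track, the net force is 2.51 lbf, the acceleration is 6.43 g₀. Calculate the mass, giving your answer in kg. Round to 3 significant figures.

From Newton's second law: m = F/a.
F = 2.51 lbf = 11.17 N; a = 6.43 g₀ = 63.06 m/s².
m = 0.1771 kg

0.177 kg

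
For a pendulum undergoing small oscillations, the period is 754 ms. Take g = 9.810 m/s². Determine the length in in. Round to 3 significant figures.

Rearranging: L = g·(T/2π)².
T = 754 ms = 0.7540 s; g = 9.810 m/s².
L = 0.1413 m
0.1413 m × (1 in / 0.02540 m) = 5.562 in

5.56 in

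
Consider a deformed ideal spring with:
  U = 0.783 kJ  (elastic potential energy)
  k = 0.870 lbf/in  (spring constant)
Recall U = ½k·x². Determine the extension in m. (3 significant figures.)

3.21 m

Solving U = ½k·x² for x: x = √(2U/k).
U = 0.783 kJ = 783.0 J; k = 0.870 lbf/in = 152.4 N/m.
x = 3.206 m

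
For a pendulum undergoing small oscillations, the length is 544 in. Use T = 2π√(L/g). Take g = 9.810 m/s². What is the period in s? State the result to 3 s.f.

T is given directly by: T = 2π√(L/g).
L = 544 in = 13.82 m; g = 9.810 m/s².
T = 7.457 s

7.46 s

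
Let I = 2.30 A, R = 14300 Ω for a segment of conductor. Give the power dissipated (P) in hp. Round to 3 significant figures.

Directly: P = I²R.
I = 2.30 A; R = 14300 Ω.
P = 75647 W  (the unit combination reduces to kg·m²/s³ = W)
75647 W × (1 hp / 745.7 W) = 101.4 hp

101 hp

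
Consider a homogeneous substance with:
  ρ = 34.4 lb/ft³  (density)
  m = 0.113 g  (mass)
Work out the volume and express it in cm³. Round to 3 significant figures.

Rearranging: V = m/ρ.
ρ = 34.4 lb/ft³ = 551.0 kg/m³; m = 0.113 g = 1.130×10^-4 kg.
V = 2.051×10^-7 m³
2.051×10^-7 m³ × (1 cm³ / 1.000×10^-6 m³) = 0.2051 cm³

0.205 cm³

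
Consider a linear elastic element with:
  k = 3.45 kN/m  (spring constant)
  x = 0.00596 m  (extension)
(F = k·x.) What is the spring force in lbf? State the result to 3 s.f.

4.62 lbf

From Hooke's law: F = kx.
k = 3.45 kN/m = 3450 N/m; x = 0.00596 m.
F = 20.56 N
20.56 N × (1 lbf / 4.448 N) = 4.623 lbf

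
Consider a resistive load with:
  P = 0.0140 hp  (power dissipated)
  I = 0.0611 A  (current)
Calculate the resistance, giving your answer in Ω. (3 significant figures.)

Solving P = I²R for R: R = P/I².
P = 0.0140 hp = 10.44 W; I = 0.0611 A.
R = 2796 Ω

2800 Ω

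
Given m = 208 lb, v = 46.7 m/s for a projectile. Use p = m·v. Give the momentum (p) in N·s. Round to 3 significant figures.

Directly: p = mv.
m = 208 lb = 94.35 kg; v = 46.7 m/s.
p = 4406 kg·m/s
Since 1 N·s = 1 kg·m/s, 4406 N·s.

4410 N·s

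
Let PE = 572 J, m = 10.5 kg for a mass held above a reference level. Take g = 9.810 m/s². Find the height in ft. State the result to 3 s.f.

18.2 ft

Rearranging PE = m·g·h for h: h = PE/(m·g).
PE = 572 J; m = 10.5 kg; g = 9.810 m/s².
h = 5.553 m
5.553 m × (1 ft / 0.3048 m) = 18.22 ft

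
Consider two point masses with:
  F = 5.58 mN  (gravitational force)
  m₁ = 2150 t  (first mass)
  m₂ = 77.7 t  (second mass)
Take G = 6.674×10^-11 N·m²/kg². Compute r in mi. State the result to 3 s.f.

From Newton's law of gravitation: r = √(G·m₁m₂/F).
F = 5.58 mN = 0.005580 N; m₁ = 2150 t = 2.150×10^6 kg; m₂ = 77.7 t = 77700 kg; G = 6.674×10^-11 N·m²/kg².
r = 44.70 m
44.70 m × (1 mi / 1609 m) = 0.02778 mi

0.0278 mi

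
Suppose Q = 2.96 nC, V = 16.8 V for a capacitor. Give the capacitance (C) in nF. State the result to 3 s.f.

C is given directly by: C = Q/V.
Q = 2.96 nC = 2.960×10^-9 C; V = 16.8 V.
C = 1.762×10^-10 F
1.762×10^-10 F × (1 nF / 1.000×10^-9 F) = 0.1762 nF

0.176 nF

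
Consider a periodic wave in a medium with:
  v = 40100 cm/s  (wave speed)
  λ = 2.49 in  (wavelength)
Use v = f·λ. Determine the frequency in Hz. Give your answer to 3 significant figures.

Rearranging v = f·λ for f: f = v/λ.
v = 40100 cm/s = 401.0 m/s; λ = 2.49 in = 0.06325 m.
f = 6340 Hz

6340 Hz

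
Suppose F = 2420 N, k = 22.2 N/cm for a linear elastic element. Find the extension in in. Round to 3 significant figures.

42.9 in

From Hooke's law: x = F/k.
F = 2420 N; k = 22.2 N/cm = 2220 N/m.
x = 1.090 m
1.090 m × (1 in / 0.02540 m) = 42.92 in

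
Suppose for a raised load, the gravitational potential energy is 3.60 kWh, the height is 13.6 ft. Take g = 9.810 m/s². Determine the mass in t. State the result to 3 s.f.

319 t

Solving PE = m·g·h for m: m = PE/(g·h).
PE = 3.60 kWh = 1.296×10^7 J; h = 13.6 ft = 4.145 m; g = 9.810 m/s².
m = 3.187×10^5 kg
3.187×10^5 kg × (1 t / 1000 kg) = 318.7 t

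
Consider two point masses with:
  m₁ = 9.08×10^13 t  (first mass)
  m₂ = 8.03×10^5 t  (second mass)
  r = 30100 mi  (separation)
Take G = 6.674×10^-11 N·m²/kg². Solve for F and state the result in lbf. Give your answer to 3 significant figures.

0.466 lbf

From Newton's law of gravitation: F = Gm₁m₂/r².
m₁ = 9.08×10^13 t = 9.080×10^16 kg; m₂ = 8.03×10^5 t = 8.030×10^8 kg; r = 30100 mi = 4.844×10^7 m; G = 6.674×10^-11 N·m²/kg².
F = 2.074 N  (the unit combination reduces to kg·m/s² = N)
2.074 N × (1 lbf / 4.448 N) = 0.4662 lbf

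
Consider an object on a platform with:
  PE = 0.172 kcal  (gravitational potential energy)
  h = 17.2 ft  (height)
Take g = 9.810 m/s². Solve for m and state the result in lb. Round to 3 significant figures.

30.8 lb

Rearranging PE = m·g·h for m: m = PE/(g·h).
PE = 0.172 kcal = 719.6 J; h = 17.2 ft = 5.243 m; g = 9.810 m/s².
m = 13.99 kg
13.99 kg × (1 lb / 0.4536 kg) = 30.85 lb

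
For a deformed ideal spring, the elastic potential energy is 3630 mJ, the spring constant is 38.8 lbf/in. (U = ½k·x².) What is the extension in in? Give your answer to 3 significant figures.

1.29 in

Solving U = ½k·x² for x: x = √(2U/k).
U = 3630 mJ = 3.630 J; k = 38.8 lbf/in = 6795 N/m.
x = 0.03269 m
0.03269 m × (1 in / 0.02540 m) = 1.287 in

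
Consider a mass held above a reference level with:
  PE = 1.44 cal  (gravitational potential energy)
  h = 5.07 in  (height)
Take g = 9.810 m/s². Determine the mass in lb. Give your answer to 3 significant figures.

10.5 lb

Rearranging PE = m·g·h for m: m = PE/(g·h).
PE = 1.44 cal = 6.025 J; h = 5.07 in = 0.1288 m; g = 9.810 m/s².
m = 4.769 kg
4.769 kg × (1 lb / 0.4536 kg) = 10.51 lb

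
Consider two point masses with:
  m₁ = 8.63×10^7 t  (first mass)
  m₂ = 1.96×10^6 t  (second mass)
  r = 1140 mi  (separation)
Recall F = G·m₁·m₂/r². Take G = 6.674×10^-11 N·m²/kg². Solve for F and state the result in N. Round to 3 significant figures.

0.00335 N

F is given directly by: F = Gm₁m₂/r².
m₁ = 8.63×10^7 t = 8.630×10^10 kg; m₂ = 1.96×10^6 t = 1.960×10^9 kg; r = 1140 mi = 1.835×10^6 m; G = 6.674×10^-11 N·m²/kg².
F = 0.003354 N  (the unit combination reduces to kg·m/s² = N)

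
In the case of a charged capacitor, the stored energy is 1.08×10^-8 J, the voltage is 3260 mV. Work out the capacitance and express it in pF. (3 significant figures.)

Rearranging: C = 2E/V².
E = 1.08×10^-8 J; V = 3260 mV = 3.260 V.
C = 2.032×10^-9 F
2.032×10^-9 F × (1 pF / 1.000×10^-12 F) = 2032 pF

2030 pF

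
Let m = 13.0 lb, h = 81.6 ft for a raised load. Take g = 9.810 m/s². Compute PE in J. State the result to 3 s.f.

1440 J

PE is given directly by: PE = mgh.
m = 13.0 lb = 5.897 kg; h = 81.6 ft = 24.87 m; g = 9.810 m/s².
PE = 1439 J  (the unit combination reduces to kg·m²/s² = J)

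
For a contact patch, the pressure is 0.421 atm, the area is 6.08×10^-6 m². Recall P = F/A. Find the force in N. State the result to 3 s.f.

Solving P = F/A for F: F = P·A.
P = 0.421 atm = 42658 Pa; A = 6.08×10^-6 m².
F = 0.2594 N  (the unit combination reduces to kg·m/s² = N)

0.259 N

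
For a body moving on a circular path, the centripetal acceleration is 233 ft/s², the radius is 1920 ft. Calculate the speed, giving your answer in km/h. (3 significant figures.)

Rearranging a = v²/r for v: v = √(a·r).
a = 233 ft/s² = 71.02 m/s²; r = 1920 ft = 585.2 m.
v = 203.9 m/s
203.9 m/s × (1 km/h / 0.2778 m/s) = 733.9 km/h

734 km/h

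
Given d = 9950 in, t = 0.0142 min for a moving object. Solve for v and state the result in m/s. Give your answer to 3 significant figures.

297 m/s

Directly: v = d/t.
d = 9950 in = 252.7 m; t = 0.0142 min = 0.8520 s.
v = 296.6 m/s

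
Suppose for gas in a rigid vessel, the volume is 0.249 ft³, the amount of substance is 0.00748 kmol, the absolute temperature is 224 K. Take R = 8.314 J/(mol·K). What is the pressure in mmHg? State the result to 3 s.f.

From the ideal-gas law: P = nRT/V.
V = 0.249 ft³ = 0.007051 m³; n = 0.00748 kmol = 7.480 mol; T = 224 K; R = 8.314 J/(mol·K).
P = 1.976×10^6 Pa
1.976×10^6 Pa × (1 mmHg / 133.3 Pa) = 14819 mmHg

14800 mmHg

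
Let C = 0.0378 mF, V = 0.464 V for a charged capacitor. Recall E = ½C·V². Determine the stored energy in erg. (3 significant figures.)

E is given directly by: E = ½CV².
C = 0.0378 mF = 3.780×10^-5 F; V = 0.464 V.
E = 4.069×10^-6 J  (the unit combination reduces to kg·m²/s² = J)
4.069×10^-6 J × (1 erg / 1.000×10^-7 J) = 40.69 erg

40.7 erg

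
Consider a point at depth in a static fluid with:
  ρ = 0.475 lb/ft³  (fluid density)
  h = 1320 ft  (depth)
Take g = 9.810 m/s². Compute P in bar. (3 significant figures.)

Directly: P = ρgh.
ρ = 0.475 lb/ft³ = 7.609 kg/m³; h = 1320 ft = 402.3 m; g = 9.810 m/s².
P = 30031 Pa
30031 Pa × (1 bar / 1.000×10^5 Pa) = 0.3003 bar

0.300 bar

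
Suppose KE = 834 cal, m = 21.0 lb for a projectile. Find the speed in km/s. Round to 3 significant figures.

0.0271 km/s

Rearranging KE = ½mv² for v: v = √(2·KE/m).
KE = 834 cal = 3489 J; m = 21.0 lb = 9.525 kg.
v = 27.07 m/s
27.07 m/s × (1 km/s / 1000 m/s) = 0.02707 km/s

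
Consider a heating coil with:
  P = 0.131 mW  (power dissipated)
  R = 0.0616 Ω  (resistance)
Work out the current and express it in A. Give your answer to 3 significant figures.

Rearranging P = I²R for I: I = √(P/R).
P = 0.131 mW = 1.310×10^-4 W; R = 0.0616 Ω.
I = 0.04612 A

0.0461 A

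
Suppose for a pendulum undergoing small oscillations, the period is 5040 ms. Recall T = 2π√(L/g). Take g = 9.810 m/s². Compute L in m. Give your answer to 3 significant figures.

6.31 m

Solving T = 2π√(L/g) for L: L = g·(T/2π)².
T = 5040 ms = 5.040 s; g = 9.810 m/s².
L = 6.312 m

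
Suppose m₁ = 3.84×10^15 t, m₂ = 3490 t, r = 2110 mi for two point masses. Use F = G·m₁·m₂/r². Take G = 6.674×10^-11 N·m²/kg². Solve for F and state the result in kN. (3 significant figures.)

F is given directly by: F = Gm₁m₂/r².
m₁ = 3.84×10^15 t = 3.840×10^18 kg; m₂ = 3490 t = 3.490×10^6 kg; r = 2110 mi = 3.396×10^6 m; G = 6.674×10^-11 N·m²/kg².
F = 77.57 N  (the unit combination reduces to kg·m/s² = N)
77.57 N × (1 kN / 1000 N) = 0.07757 kN

0.0776 kN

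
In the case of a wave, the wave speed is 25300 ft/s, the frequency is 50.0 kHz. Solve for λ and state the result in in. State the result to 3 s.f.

Rearranging v = f·λ for λ: λ = v/f.
v = 25300 ft/s = 7711 m/s; f = 50.0 kHz = 50000 Hz.
λ = 0.1542 m
0.1542 m × (1 in / 0.02540 m) = 6.072 in

6.07 in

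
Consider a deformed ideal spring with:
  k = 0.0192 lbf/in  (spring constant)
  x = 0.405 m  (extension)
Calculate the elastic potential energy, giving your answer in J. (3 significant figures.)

0.276 J

U is given directly by: U = ½kx².
k = 0.0192 lbf/in = 3.362 N/m; x = 0.405 m.
U = 0.2758 J  (the unit combination reduces to kg·m²/s² = J)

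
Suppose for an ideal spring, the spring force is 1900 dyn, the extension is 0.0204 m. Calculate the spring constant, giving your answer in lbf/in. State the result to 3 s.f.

From Hooke's law: k = F/x.
F = 1900 dyn = 0.01900 N; x = 0.0204 m.
k = 0.9314 N/m
0.9314 N/m × (1 lbf/in / 175.1 N/m) = 0.005318 lbf/in

0.00532 lbf/in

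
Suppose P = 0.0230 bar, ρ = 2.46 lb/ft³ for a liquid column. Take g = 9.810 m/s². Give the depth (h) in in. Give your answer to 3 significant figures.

234 in

Rearranging: h = P/(ρ·g).
P = 0.0230 bar = 2300 Pa; ρ = 2.46 lb/ft³ = 39.41 kg/m³; g = 9.810 m/s².
h = 5.950 m
5.950 m × (1 in / 0.02540 m) = 234.2 in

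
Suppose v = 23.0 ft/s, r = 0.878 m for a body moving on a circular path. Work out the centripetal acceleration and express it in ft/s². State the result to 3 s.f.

a is given directly by: a = v²/r.
v = 23.0 ft/s = 7.010 m/s; r = 0.878 m.
a = 55.97 m/s²
55.97 m/s² × (1 ft/s² / 0.3048 m/s²) = 183.6 ft/s²

184 ft/s²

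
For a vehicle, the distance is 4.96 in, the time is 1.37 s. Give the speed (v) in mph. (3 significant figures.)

v is given directly by: v = d/t.
d = 4.96 in = 0.1260 m; t = 1.37 s.
v = 0.09196 m/s
0.09196 m/s × (1 mph / 0.4470 m/s) = 0.2057 mph

0.206 mph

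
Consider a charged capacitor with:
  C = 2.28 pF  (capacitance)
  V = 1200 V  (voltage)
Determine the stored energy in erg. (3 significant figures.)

E is given directly by: E = ½CV².
C = 2.28 pF = 2.280×10^-12 F; V = 1200 V.
E = 1.642×10^-6 J  (the unit combination reduces to kg·m²/s² = J)
1.642×10^-6 J × (1 erg / 1.000×10^-7 J) = 16.42 erg

16.4 erg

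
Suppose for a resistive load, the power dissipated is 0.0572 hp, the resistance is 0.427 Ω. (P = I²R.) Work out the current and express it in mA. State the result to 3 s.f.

Rearranging P = I²R for I: I = √(P/R).
P = 0.0572 hp = 42.65 W; R = 0.427 Ω.
I = 9.995 A
9.995 A × (1 mA / 0.001000 A) = 9995 mA

9990 mA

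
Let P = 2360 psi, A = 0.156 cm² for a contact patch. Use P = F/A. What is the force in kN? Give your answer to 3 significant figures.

Rearranging P = F/A for F: F = P·A.
P = 2360 psi = 1.627×10^7 Pa; A = 0.156 cm² = 1.560×10^-5 m².
F = 253.8 N  (the unit combination reduces to kg·m/s² = N)
253.8 N × (1 kN / 1000 N) = 0.2538 kN

0.254 kN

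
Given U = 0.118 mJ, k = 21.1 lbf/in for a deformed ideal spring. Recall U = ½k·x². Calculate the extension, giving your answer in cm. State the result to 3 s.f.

0.0253 cm

Rearranging U = ½k·x² for x: x = √(2U/k).
U = 0.118 mJ = 1.180×10^-4 J; k = 21.1 lbf/in = 3695 N/m.
x = 2.527×10^-4 m
2.527×10^-4 m × (1 cm / 0.01000 m) = 0.02527 cm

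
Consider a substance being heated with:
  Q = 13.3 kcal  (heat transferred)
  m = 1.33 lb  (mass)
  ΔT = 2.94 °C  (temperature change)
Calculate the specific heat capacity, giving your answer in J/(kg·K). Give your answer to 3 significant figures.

Rearranging Q = m·c·ΔT for c: c = Q/(m·ΔT).
Q = 13.3 kcal = 55647 J; m = 1.33 lb = 0.6033 kg; ΔT = 2.94 °C = 2.940 K.
c = 31375 J/(kg·K)

31400 J/(kg·K)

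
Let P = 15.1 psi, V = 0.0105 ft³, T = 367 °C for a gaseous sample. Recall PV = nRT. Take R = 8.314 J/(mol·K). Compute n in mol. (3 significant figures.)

0.00582 mol

Solving PV = nRT for n: n = PV/(RT).
P = 15.1 psi = 1.041×10^5 Pa; V = 0.0105 ft³ = 2.973×10^-4 m³; T = 367 °C = 640.1 K; R = 8.314 J/(mol·K).
n = 0.005816 mol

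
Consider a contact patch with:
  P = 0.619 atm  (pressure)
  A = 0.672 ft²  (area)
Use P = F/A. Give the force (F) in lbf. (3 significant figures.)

Solving P = F/A for F: F = P·A.
P = 0.619 atm = 62720 Pa; A = 0.672 ft² = 0.06243 m².
F = 3916 N
3916 N × (1 lbf / 4.448 N) = 880.3 lbf

880 lbf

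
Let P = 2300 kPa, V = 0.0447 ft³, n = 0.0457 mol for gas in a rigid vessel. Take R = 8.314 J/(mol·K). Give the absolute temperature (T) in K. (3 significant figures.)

Solving PV = nRT for T: T = PV/(nR).
P = 2300 kPa = 2.300×10^6 Pa; V = 0.0447 ft³ = 0.001266 m³; n = 0.0457 mol; R = 8.314 J/(mol·K).
T = 7662 K

7660 K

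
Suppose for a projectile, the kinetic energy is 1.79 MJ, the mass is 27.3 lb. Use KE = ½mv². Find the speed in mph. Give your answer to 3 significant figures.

1200 mph

Rearranging KE = ½mv² for v: v = √(2·KE/m).
KE = 1.79 MJ = 1.790×10^6 J; m = 27.3 lb = 12.38 kg.
v = 537.7 m/s
537.7 m/s × (1 mph / 0.4470 m/s) = 1203 mph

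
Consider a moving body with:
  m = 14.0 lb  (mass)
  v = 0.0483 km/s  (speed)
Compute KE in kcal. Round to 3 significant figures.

1.77 kcal

Directly: KE = ½mv².
m = 14.0 lb = 6.350 kg; v = 0.0483 km/s = 48.30 m/s.
KE = 7407 J
7407 J × (1 kcal / 4184 J) = 1.770 kcal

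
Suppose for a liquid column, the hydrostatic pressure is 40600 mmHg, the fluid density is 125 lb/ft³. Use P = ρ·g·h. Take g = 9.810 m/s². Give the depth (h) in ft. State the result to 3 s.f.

Rearranging P = ρ·g·h for h: h = P/(ρ·g).
P = 40600 mmHg = 5.413×10^6 Pa; ρ = 125 lb/ft³ = 2002 kg/m³; g = 9.810 m/s².
h = 275.6 m
275.6 m × (1 ft / 0.3048 m) = 904.1 ft

904 ft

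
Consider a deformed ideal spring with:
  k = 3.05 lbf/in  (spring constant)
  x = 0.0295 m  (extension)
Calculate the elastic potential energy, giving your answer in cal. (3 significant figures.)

Directly: U = ½kx².
k = 3.05 lbf/in = 534.1 N/m; x = 0.0295 m.
U = 0.2324 J
0.2324 J × (1 cal / 4.184 J) = 0.05555 cal

0.0555 cal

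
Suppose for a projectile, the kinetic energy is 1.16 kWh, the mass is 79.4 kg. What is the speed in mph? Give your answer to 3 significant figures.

726 mph

Rearranging: v = √(2·KE/m).
KE = 1.16 kWh = 4.176×10^6 J; m = 79.4 kg.
v = 324.3 m/s
324.3 m/s × (1 mph / 0.4470 m/s) = 725.5 mph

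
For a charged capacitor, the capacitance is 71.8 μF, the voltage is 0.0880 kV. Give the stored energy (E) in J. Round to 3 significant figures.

Directly: E = ½CV².
C = 71.8 μF = 7.180×10^-5 F; V = 0.0880 kV = 88.00 V.
E = 0.2780 J

0.278 J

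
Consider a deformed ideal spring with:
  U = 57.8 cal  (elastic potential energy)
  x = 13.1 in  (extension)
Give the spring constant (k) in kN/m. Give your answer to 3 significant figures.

4.37 kN/m

Rearranging: k = 2U/x².
U = 57.8 cal = 241.8 J; x = 13.1 in = 0.3327 m.
k = 4369 N/m
4369 N/m × (1 kN/m / 1000 N/m) = 4.369 kN/m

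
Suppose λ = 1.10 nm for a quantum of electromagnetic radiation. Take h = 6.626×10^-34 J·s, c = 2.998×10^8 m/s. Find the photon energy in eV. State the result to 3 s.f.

1130 eV

Directly: E = hc/λ.
λ = 1.10 nm = 1.100×10^-9 m; h = 6.626×10^-34 J·s; c = 2.998×10^8 m/s.
E = 1.806×10^-16 J  (the unit combination reduces to kg·m²/s² = J)
1.806×10^-16 J × (1 eV / 1.602×10^-19 J) = 1127 eV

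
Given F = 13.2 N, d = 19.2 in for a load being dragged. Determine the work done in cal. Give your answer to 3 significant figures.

1.54 cal

W is given directly by: W = F·d.
F = 13.2 N; d = 19.2 in = 0.4877 m.
W = 6.437 J
6.437 J × (1 cal / 4.184 J) = 1.539 cal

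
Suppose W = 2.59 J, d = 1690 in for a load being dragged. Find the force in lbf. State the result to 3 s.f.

Rearranging: F = W/d.
W = 2.59 J; d = 1690 in = 42.93 m.
F = 0.06034 N  (the unit combination reduces to kg·m/s² = N)
0.06034 N × (1 lbf / 4.448 N) = 0.01356 lbf

0.0136 lbf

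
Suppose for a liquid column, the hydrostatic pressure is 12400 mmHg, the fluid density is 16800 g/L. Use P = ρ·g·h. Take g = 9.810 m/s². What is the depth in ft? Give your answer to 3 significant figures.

Rearranging: h = P/(ρ·g).
P = 12400 mmHg = 1.653×10^6 Pa; ρ = 16800 g/L = 16800 kg/m³; g = 9.810 m/s².
h = 10.03 m
10.03 m × (1 ft / 0.3048 m) = 32.91 ft

32.9 ft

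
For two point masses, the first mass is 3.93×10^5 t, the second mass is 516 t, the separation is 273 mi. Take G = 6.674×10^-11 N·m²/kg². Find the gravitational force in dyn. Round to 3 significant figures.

0.00701 dyn

From Newton's law of gravitation: F = Gm₁m₂/r².
m₁ = 3.93×10^5 t = 3.930×10^8 kg; m₂ = 516 t = 5.160×10^5 kg; r = 273 mi = 4.394×10^5 m; G = 6.674×10^-11 N·m²/kg².
F = 7.011×10^-8 N
7.011×10^-8 N × (1 dyn / 1.000×10^-5 N) = 0.007011 dyn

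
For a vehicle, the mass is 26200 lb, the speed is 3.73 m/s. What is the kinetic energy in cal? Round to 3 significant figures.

19800 cal

Directly: KE = ½mv².
m = 26200 lb = 11884 kg; v = 3.73 m/s.
KE = 82671 J
82671 J × (1 cal / 4.184 J) = 19759 cal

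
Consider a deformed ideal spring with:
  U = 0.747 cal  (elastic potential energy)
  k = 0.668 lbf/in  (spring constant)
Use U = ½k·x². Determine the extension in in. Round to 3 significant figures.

Solving U = ½k·x² for x: x = √(2U/k).
U = 0.747 cal = 3.125 J; k = 0.668 lbf/in = 117.0 N/m.
x = 0.2312 m
0.2312 m × (1 in / 0.02540 m) = 9.101 in

9.10 in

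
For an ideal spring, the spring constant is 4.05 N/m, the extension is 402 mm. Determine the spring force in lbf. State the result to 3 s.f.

From Hooke's law: F = kx.
k = 4.05 N/m; x = 402 mm = 0.4020 m.
F = 1.628 N
1.628 N × (1 lbf / 4.448 N) = 0.3660 lbf

0.366 lbf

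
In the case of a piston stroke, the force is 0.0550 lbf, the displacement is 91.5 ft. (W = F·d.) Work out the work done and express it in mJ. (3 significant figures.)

Directly: W = F·d.
F = 0.0550 lbf = 0.2447 N; d = 91.5 ft = 27.89 m.
W = 6.823 J
6.823 J × (1 mJ / 0.001000 J) = 6823 mJ

6820 mJ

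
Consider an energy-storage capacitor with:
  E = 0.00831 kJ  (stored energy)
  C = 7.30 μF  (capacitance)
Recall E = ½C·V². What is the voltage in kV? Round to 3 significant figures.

1.51 kV

Rearranging E = ½C·V² for V: V = √(2E/C).
E = 0.00831 kJ = 8.310 J; C = 7.30 μF = 7.300×10^-6 F.
V = 1509 V
1509 V × (1 kV / 1000 V) = 1.509 kV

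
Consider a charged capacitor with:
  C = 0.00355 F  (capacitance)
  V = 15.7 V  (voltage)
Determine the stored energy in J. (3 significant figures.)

0.438 J

Directly: E = ½CV².
C = 0.00355 F; V = 15.7 V.
E = 0.4375 J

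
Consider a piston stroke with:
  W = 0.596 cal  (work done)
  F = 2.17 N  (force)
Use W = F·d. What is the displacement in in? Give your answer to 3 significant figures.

Rearranging: d = W/F.
W = 0.596 cal = 2.494 J; F = 2.17 N.
d = 1.149 m
1.149 m × (1 in / 0.02540 m) = 45.24 in

45.2 in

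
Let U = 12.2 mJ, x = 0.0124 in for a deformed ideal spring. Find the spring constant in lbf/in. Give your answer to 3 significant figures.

1400 lbf/in

Rearranging: k = 2U/x².
U = 12.2 mJ = 0.01220 J; x = 0.0124 in = 3.150×10^-4 m.
k = 2.460×10^5 N/m
2.460×10^5 N/m × (1 lbf/in / 175.1 N/m) = 1405 lbf/in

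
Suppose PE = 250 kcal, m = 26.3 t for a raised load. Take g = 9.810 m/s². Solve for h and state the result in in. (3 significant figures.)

Rearranging: h = PE/(m·g).
PE = 250 kcal = 1.046×10^6 J; m = 26.3 t = 26300 kg; g = 9.810 m/s².
h = 4.054 m
4.054 m × (1 in / 0.02540 m) = 159.6 in

160 in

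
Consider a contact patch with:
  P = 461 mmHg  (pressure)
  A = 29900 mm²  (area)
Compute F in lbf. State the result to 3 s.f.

413 lbf

Rearranging P = F/A for F: F = P·A.
P = 461 mmHg = 61461 Pa; A = 29900 mm² = 0.02990 m².
F = 1838 N  (the unit combination reduces to kg·m/s² = N)
1838 N × (1 lbf / 4.448 N) = 413.1 lbf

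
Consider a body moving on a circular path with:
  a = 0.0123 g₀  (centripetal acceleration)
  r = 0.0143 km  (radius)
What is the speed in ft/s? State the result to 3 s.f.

Solving a = v²/r for v: v = √(a·r).
a = 0.0123 g₀ = 0.1206 m/s²; r = 0.0143 km = 14.30 m.
v = 1.313 m/s
1.313 m/s × (1 ft/s / 0.3048 m/s) = 4.309 ft/s

4.31 ft/s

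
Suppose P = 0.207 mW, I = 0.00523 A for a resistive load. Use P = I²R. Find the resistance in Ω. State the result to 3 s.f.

7.57 Ω

Solving P = I²R for R: R = P/I².
P = 0.207 mW = 2.070×10^-4 W; I = 0.00523 A.
R = 7.568 Ω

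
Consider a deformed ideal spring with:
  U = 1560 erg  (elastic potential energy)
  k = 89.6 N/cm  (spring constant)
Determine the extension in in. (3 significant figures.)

Rearranging U = ½k·x² for x: x = √(2U/k).
U = 1560 erg = 1.560×10^-4 J; k = 89.6 N/cm = 8960 N/m.
x = 1.866×10^-4 m
1.866×10^-4 m × (1 in / 0.02540 m) = 0.007347 in

0.00735 in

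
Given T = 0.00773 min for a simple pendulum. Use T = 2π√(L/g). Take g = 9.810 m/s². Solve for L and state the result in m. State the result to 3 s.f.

Rearranging: L = g·(T/2π)².
T = 0.00773 min = 0.4638 s; g = 9.810 m/s².
L = 0.05345 m

0.0535 m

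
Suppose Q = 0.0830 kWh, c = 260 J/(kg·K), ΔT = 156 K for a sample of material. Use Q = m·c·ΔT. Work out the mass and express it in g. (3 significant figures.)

7370 g

Solving Q = m·c·ΔT for m: m = Q/(c·ΔT).
Q = 0.0830 kWh = 2.988×10^5 J; c = 260 J/(kg·K); ΔT = 156 K.
m = 7.367 kg
7.367 kg × (1 g / 0.001000 kg) = 7367 g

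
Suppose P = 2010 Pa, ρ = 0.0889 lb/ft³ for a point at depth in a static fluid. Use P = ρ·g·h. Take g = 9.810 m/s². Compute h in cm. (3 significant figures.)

Rearranging P = ρ·g·h for h: h = P/(ρ·g).
P = 2010 Pa; ρ = 0.0889 lb/ft³ = 1.424 kg/m³; g = 9.810 m/s².
h = 143.9 m
143.9 m × (1 cm / 0.01000 m) = 14388 cm

14400 cm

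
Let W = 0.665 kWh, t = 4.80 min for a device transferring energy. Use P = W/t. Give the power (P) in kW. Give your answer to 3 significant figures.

8.31 kW

Directly: P = W/t.
W = 0.665 kWh = 2.394×10^6 J; t = 4.80 min = 288.0 s.
P = 8312 W
8312 W × (1 kW / 1000 W) = 8.312 kW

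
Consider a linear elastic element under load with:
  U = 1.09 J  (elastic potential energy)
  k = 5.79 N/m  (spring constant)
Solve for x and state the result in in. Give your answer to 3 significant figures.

24.2 in

Rearranging: x = √(2U/k).
U = 1.09 J; k = 5.79 N/m.
x = 0.6136 m
0.6136 m × (1 in / 0.02540 m) = 24.16 in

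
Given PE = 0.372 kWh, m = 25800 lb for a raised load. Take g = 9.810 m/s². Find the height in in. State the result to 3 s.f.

Rearranging: h = PE/(m·g).
PE = 0.372 kWh = 1.339×10^6 J; m = 25800 lb = 11703 kg; g = 9.810 m/s².
h = 11.67 m
11.67 m × (1 in / 0.02540 m) = 459.3 in

459 in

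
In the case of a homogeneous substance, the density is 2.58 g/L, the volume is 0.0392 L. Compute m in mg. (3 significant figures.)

Rearranging ρ = m/V for m: m = ρV.
ρ = 2.58 g/L = 2.580 kg/m³; V = 0.0392 L = 3.920×10^-5 m³.
m = 1.011×10^-4 kg
1.011×10^-4 kg × (1 mg / 1.000×10^-6 kg) = 101.1 mg

101 mg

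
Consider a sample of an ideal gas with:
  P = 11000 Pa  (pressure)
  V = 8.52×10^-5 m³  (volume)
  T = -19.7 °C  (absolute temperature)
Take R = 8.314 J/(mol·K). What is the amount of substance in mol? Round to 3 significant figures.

4.45×10^-4 mol

From the ideal-gas law: n = PV/(RT).
P = 11000 Pa; V = 8.52×10^-5 m³; T = -19.7 °C = 253.4 K; R = 8.314 J/(mol·K).
n = 4.448×10^-4 mol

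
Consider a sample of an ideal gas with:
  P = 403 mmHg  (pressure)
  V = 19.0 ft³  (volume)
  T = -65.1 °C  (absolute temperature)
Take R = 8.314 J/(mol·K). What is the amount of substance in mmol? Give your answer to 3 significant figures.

16700 mmol

From the ideal-gas law: n = PV/(RT).
P = 403 mmHg = 53729 Pa; V = 19.0 ft³ = 0.5380 m³; T = -65.1 °C = 208.0 K; R = 8.314 J/(mol·K).
n = 16.71 mol
16.71 mol × (1 mmol / 0.001000 mol) = 16712 mmol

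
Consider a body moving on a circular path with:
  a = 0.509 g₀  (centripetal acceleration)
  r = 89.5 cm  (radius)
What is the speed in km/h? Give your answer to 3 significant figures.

Rearranging: v = √(a·r).
a = 0.509 g₀ = 4.992 m/s²; r = 89.5 cm = 0.8950 m.
v = 2.114 m/s
2.114 m/s × (1 km/h / 0.2778 m/s) = 7.609 km/h

7.61 km/h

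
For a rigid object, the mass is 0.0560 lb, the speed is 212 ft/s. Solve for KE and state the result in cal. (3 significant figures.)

12.7 cal

Directly: KE = ½mv².
m = 0.0560 lb = 0.02540 kg; v = 212 ft/s = 64.62 m/s.
KE = 53.03 J
53.03 J × (1 cal / 4.184 J) = 12.67 cal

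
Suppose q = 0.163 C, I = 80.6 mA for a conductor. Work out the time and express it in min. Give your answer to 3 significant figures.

Rearranging: t = q/I.
q = 0.163 C; I = 80.6 mA = 0.08060 A.
t = 2.022 s
2.022 s × (1 min / 60.00 s) = 0.03371 min

0.0337 min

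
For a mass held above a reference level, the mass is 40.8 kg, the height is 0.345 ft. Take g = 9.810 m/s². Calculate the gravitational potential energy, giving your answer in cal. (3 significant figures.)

Directly: PE = mgh.
m = 40.8 kg; h = 0.345 ft = 0.1052 m; g = 9.810 m/s².
PE = 42.09 J
42.09 J × (1 cal / 4.184 J) = 10.06 cal

10.1 cal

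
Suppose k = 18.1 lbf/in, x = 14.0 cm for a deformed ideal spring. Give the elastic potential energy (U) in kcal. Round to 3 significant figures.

Directly: U = ½kx².
k = 18.1 lbf/in = 3170 N/m; x = 14.0 cm = 0.1400 m.
U = 31.06 J
31.06 J × (1 kcal / 4184 J) = 0.007424 kcal

0.00742 kcal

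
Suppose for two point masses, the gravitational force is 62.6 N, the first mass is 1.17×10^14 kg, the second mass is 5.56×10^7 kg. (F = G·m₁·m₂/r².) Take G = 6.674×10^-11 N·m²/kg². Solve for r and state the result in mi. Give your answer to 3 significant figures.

From Newton's law of gravitation: r = √(G·m₁m₂/F).
F = 62.6 N; m₁ = 1.17×10^14 kg; m₂ = 5.56×10^7 kg; G = 6.674×10^-11 N·m²/kg².
r = 83279 m
83279 m × (1 mi / 1609 m) = 51.75 mi

51.7 mi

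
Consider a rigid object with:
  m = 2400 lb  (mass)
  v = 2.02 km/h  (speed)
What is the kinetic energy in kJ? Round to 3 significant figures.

0.171 kJ

KE is given directly by: KE = ½mv².
m = 2400 lb = 1089 kg; v = 2.02 km/h = 0.5611 m/s.
KE = 171.4 J
171.4 J × (1 kJ / 1000 J) = 0.1714 kJ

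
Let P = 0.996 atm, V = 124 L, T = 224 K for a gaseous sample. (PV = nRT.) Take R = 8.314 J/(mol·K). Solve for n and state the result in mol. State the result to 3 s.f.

Rearranging: n = PV/(RT).
P = 0.996 atm = 1.009×10^5 Pa; V = 124 L = 0.1240 m³; T = 224 K; R = 8.314 J/(mol·K).
n = 6.720 mol

6.72 mol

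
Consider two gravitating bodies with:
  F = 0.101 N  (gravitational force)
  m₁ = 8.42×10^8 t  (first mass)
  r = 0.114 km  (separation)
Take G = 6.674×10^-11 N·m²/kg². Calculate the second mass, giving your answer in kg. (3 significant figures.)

From Newton's law of gravitation: m₂ = F·r²/(G·m₁).
F = 0.101 N; m₁ = 8.42×10^8 t = 8.420×10^11 kg; r = 0.114 km = 114.0 m; G = 6.674×10^-11 N·m²/kg².
m₂ = 23.36 kg

23.4 kg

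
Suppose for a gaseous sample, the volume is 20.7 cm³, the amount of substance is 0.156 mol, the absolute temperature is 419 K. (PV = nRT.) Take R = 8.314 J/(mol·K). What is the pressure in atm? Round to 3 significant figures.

From the ideal-gas law: P = nRT/V.
V = 20.7 cm³ = 2.070×10^-5 m³; n = 0.156 mol; T = 419 K; R = 8.314 J/(mol·K).
P = 2.625×10^7 Pa  (the unit combination reduces to kg/(m·s²) = Pa)
2.625×10^7 Pa × (1 atm / 1.013×10^5 Pa) = 259.1 atm

259 atm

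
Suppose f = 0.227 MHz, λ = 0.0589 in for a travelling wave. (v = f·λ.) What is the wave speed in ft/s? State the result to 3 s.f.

Directly: v = fλ.
f = 0.227 MHz = 2.270×10^5 Hz; λ = 0.0589 in = 0.001496 m.
v = 339.6 m/s
339.6 m/s × (1 ft/s / 0.3048 m/s) = 1114 ft/s

1110 ft/s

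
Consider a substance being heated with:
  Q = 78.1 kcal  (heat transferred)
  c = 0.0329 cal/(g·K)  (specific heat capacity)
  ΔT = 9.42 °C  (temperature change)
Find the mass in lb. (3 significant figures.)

556 lb

Solving Q = m·c·ΔT for m: m = Q/(c·ΔT).
Q = 78.1 kcal = 3.268×10^5 J; c = 0.0329 cal/(g·K) = 137.7 J/(kg·K); ΔT = 9.42 °C = 9.420 K.
m = 252.0 kg
252.0 kg × (1 lb / 0.4536 kg) = 555.6 lb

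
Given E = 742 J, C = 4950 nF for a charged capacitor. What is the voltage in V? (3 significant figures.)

Solving E = ½C·V² for V: V = √(2E/C).
E = 742 J; C = 4950 nF = 4.950×10^-6 F.
V = 17315 V

17300 V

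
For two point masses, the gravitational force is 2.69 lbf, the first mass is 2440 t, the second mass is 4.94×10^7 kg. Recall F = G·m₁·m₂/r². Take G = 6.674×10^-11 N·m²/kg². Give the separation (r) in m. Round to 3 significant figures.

25.9 m

Solving F = G·m₁·m₂/r² for r: r = √(G·m₁m₂/F).
F = 2.69 lbf = 11.97 N; m₁ = 2440 t = 2.440×10^6 kg; m₂ = 4.94×10^7 kg; G = 6.674×10^-11 N·m²/kg².
r = 25.93 m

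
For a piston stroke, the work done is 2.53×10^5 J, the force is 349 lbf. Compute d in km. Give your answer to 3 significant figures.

0.163 km

Rearranging W = F·d for d: d = W/F.
W = 2.53×10^5 J; F = 349 lbf = 1552 N.
d = 163.0 m
163.0 m × (1 km / 1000 m) = 0.1630 km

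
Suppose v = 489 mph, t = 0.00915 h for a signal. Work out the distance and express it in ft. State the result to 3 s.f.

Rearranging: d = v·t.
v = 489 mph = 218.6 m/s; t = 0.00915 h = 32.94 s.
d = 7201 m
7201 m × (1 ft / 0.3048 m) = 23625 ft

23600 ft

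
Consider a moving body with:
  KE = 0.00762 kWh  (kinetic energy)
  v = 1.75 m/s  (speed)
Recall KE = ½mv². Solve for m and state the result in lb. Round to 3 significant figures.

Rearranging KE = ½mv² for m: m = 2·KE/v².
KE = 0.00762 kWh = 27432 J; v = 1.75 m/s.
m = 17915 kg
17915 kg × (1 lb / 0.4536 kg) = 39495 lb

39500 lb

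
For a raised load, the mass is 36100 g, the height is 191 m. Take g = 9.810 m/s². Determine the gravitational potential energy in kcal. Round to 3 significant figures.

16.2 kcal

PE is given directly by: PE = mgh.
m = 36100 g = 36.10 kg; h = 191 m; g = 9.810 m/s².
PE = 67641 J  (the unit combination reduces to kg·m²/s² = J)
67641 J × (1 kcal / 4184 J) = 16.17 kcal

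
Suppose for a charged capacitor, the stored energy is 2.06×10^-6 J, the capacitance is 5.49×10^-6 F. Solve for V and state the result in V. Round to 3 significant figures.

Rearranging E = ½C·V² for V: V = √(2E/C).
E = 2.06×10^-6 J; C = 5.49×10^-6 F.
V = 0.8663 V

0.866 V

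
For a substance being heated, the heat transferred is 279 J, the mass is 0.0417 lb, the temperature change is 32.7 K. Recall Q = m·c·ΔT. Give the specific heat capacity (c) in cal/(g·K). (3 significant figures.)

Rearranging Q = m·c·ΔT for c: c = Q/(m·ΔT).
Q = 279 J; m = 0.0417 lb = 0.01891 kg; ΔT = 32.7 K.
c = 451.1 J/(kg·K)
451.1 J/(kg·K) × (1 cal/(g·K) / 4184 J/(kg·K)) = 0.1078 cal/(g·K)

0.108 cal/(g·K)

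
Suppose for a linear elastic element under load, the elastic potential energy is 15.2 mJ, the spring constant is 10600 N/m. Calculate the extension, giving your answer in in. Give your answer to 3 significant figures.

0.0667 in

Solving U = ½k·x² for x: x = √(2U/k).
U = 15.2 mJ = 0.01520 J; k = 10600 N/m.
x = 0.001693 m
0.001693 m × (1 in / 0.02540 m) = 0.06667 in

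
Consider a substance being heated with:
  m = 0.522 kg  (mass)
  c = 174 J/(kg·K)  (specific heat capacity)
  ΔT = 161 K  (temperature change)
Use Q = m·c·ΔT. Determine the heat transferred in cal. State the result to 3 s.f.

Directly: Q = mcΔT.
m = 0.522 kg; c = 174 J/(kg·K); ΔT = 161 K.
Q = 14623 J  (the unit combination reduces to kg·m²/s² = J)
14623 J × (1 cal / 4.184 J) = 3495 cal

3500 cal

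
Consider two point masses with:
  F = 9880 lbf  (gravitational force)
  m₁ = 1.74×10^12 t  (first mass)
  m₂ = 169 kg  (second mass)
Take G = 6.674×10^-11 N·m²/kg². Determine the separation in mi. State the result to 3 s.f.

From Newton's law of gravitation: r = √(G·m₁m₂/F).
F = 9880 lbf = 43948 N; m₁ = 1.74×10^12 t = 1.740×10^15 kg; m₂ = 169 kg; G = 6.674×10^-11 N·m²/kg².
r = 21.13 m
21.13 m × (1 mi / 1609 m) = 0.01313 mi

0.0131 mi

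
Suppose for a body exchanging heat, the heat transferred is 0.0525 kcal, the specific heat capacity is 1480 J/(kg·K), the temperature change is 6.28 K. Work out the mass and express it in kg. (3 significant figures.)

0.0236 kg

Rearranging: m = Q/(c·ΔT).
Q = 0.0525 kcal = 219.7 J; c = 1480 J/(kg·K); ΔT = 6.28 K.
m = 0.02363 kg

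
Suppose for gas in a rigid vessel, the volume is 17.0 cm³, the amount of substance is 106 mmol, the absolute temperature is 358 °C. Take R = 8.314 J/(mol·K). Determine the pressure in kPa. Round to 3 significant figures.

32700 kPa

From the ideal-gas law: P = nRT/V.
V = 17.0 cm³ = 1.700×10^-5 m³; n = 106 mmol = 0.1060 mol; T = 358 °C = 631.1 K; R = 8.314 J/(mol·K).
P = 3.272×10^7 Pa
3.272×10^7 Pa × (1 kPa / 1000 Pa) = 32719 kPa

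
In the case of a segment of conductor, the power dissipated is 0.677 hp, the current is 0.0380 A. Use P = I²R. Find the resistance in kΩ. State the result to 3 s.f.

350 kΩ

Solving P = I²R for R: R = P/I².
P = 0.677 hp = 504.8 W; I = 0.0380 A.
R = 3.496×10^5 Ω
3.496×10^5 Ω × (1 kΩ / 1000 Ω) = 349.6 kΩ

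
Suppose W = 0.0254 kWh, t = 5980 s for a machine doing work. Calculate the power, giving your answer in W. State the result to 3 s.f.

15.3 W

P is given directly by: P = W/t.
W = 0.0254 kWh = 91440 J; t = 5980 s.
P = 15.29 W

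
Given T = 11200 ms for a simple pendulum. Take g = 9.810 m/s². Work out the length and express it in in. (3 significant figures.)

1230 in

Rearranging: L = g·(T/2π)².
T = 11200 ms = 11.20 s; g = 9.810 m/s².
L = 31.17 m
31.17 m × (1 in / 0.02540 m) = 1227 in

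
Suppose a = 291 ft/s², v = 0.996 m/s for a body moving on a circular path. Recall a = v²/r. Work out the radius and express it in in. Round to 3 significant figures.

0.440 in

Rearranging: r = v²/a.
a = 291 ft/s² = 88.70 m/s²; v = 0.996 m/s.
r = 0.01118 m
0.01118 m × (1 in / 0.02540 m) = 0.4403 in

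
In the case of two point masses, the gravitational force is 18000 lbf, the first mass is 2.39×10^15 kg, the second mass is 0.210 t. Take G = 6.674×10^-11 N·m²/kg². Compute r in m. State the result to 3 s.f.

20.5 m

Solving F = G·m₁·m₂/r² for r: r = √(G·m₁m₂/F).
F = 18000 lbf = 80068 N; m₁ = 2.39×10^15 kg; m₂ = 0.210 t = 210.0 kg; G = 6.674×10^-11 N·m²/kg².
r = 20.45 m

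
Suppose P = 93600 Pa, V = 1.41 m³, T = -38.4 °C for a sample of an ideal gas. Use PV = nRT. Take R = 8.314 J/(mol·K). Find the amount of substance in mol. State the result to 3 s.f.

67.6 mol

Solving PV = nRT for n: n = PV/(RT).
P = 93600 Pa; V = 1.41 m³; T = -38.4 °C = 234.7 K; R = 8.314 J/(mol·K).
n = 67.62 mol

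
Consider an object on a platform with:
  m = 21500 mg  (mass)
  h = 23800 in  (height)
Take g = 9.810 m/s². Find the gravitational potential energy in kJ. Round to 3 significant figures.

Directly: PE = mgh.
m = 21500 mg = 0.02150 kg; h = 23800 in = 604.5 m; g = 9.810 m/s².
PE = 127.5 J  (the unit combination reduces to kg·m²/s² = J)
127.5 J × (1 kJ / 1000 J) = 0.1275 kJ

0.128 kJ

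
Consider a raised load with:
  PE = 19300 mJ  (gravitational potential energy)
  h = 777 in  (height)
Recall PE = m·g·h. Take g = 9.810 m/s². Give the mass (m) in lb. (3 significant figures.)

0.220 lb

Rearranging: m = PE/(g·h).
PE = 19300 mJ = 19.30 J; h = 777 in = 19.74 m; g = 9.810 m/s².
m = 0.09969 kg
0.09969 kg × (1 lb / 0.4536 kg) = 0.2198 lb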